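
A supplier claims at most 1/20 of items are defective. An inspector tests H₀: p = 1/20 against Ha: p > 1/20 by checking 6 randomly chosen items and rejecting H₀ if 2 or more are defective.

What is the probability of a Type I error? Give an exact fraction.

α = P(reject H₀ | H₀ true) = P(Y ≥ 2 | p = 1/20), Y ~ Binomial(6, 1/20).
Via the complement, α = 1 − Σ_{j=0}^{1} C(6,j)(1/20)^j(19/20)^{6-j} = 83901/2560000.

83901/2560000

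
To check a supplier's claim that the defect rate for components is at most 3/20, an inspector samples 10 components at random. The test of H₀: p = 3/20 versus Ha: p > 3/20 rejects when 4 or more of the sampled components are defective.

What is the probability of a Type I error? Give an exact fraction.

Under H₀, X ~ Binomial(10, 3/20); the Type I error rate is P(X ≥ 4).
α = 1 − P(X ≤ 3) = 1 − 2432077314871/2560000000000 = 127922685129/2560000000000.

127922685129/2560000000000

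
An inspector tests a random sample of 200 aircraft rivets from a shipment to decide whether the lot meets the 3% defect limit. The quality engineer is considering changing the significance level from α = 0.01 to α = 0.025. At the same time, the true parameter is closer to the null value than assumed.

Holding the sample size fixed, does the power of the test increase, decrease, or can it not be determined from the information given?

Cannot be determined from the information given.

The first change alone would make β decrease; the second alone would make β increase. Which effect dominates depends on the magnitudes, which are not given.
Since power = 1 − β, the effect on power is likewise indeterminate.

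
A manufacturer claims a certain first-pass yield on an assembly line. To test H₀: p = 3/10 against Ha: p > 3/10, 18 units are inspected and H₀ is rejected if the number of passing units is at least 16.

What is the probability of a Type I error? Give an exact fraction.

The Type I error probability is α = P(S ≥ 16) computed under H₀, where S ~ Binomial(18, 3/10).
Summing C(18,j)(3/10)^j(7/10)^{18−j} for j = 16,…,18 gives 84845087091/250000000000000000.

84845087091/250000000000000000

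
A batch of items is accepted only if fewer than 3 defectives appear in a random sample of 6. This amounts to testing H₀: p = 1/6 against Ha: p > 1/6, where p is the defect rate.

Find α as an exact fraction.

1453/23328

The significance level is the probability, assuming p = 1/6, of seeing 3 or more defectives in 6 draws.
Computing the lower-tail complement: 1 − 21875/23328 = 1453/23328.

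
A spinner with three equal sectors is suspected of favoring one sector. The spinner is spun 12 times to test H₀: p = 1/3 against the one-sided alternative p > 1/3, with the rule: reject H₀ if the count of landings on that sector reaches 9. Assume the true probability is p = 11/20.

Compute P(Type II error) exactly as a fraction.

A Type II error is failing to reject when Ha holds: with p = 11/20, β = P(S ≤ 8).
Equivalently, β = 1 − P(S ≥ 9) = 709043757719553/819200000000000.

709043757719553/819200000000000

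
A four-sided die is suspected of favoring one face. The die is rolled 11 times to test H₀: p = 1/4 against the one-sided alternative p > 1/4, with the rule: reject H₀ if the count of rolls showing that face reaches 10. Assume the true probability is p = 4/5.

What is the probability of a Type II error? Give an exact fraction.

Under the alternative p = 4/5, Y ~ Binomial(11, 4/5); β is the probability the test does not reject, P(Y < 10).
Summing C(11,j)·(4/5)^j·(1/5)^{11-j} for j = 0..9 gives 6619897/9765625.

6619897/9765625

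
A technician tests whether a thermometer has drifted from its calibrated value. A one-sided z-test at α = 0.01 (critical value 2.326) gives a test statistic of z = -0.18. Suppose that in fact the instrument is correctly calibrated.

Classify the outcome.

Neither — the decision is correct.

The conventional null hypothesis is that the instrument is correctly calibrated.
Since z = -0.18 ≤ z* = 2.326, H₀ is not rejected.
H₀ is true (actually the instrument is correctly calibrated).
The decision matches the true state — no error.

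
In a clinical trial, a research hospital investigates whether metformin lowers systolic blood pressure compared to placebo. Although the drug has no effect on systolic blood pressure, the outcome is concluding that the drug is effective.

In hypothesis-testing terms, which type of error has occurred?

Type I error

The null hypothesis here is that the drug has no effect on systolic blood pressure.
'Concluding that the drug is effective' corresponds to rejecting H₀.
H₀ was rejected but H₀ is true — a Type I error (false positive).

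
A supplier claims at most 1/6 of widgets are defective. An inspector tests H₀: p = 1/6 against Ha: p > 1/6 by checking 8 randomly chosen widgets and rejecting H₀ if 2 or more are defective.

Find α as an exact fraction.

α = P(reject H₀ | H₀ true) = P(S ≥ 2 | p = 1/6), S ~ Binomial(8, 1/6).
α = 1 − P(S ≤ 1) = 1 − 1015625/1679616 = 663991/1679616.

663991/1679616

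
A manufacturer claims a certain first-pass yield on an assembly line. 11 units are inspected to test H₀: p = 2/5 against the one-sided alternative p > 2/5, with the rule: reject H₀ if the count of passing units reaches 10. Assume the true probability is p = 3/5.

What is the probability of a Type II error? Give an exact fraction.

A Type II error is failing to reject when Ha holds: with p = 3/5, β = P(Y ≤ 9).
Adding the binomial probabilities P(Y=0)+…+P(Y=9) at p = 3/5 gives 1894076/1953125.

1894076/1953125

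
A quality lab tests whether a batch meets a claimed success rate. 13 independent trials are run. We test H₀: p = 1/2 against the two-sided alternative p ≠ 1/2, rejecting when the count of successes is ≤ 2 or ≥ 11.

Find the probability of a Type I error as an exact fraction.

Under H₀, K ~ Binomial(13, 1/2); α is the probability of landing in either tail, P(K ≤ 2) + P(K ≥ 11).
By symmetry, α = 2·P(K ≤ 2) = 2·(1 + 13 + 78)/8192 = 184/8192 = 23/1024.

23/1024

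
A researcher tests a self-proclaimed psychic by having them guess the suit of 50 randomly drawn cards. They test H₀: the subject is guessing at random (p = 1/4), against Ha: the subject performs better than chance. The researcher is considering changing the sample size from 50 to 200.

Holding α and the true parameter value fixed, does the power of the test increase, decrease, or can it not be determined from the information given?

It increases.

More data shrinks sampling variability; the test statistic under Ha concentrates further from the null value, making rejection more likely.
Since power = 1 − β and β decreases, power increases.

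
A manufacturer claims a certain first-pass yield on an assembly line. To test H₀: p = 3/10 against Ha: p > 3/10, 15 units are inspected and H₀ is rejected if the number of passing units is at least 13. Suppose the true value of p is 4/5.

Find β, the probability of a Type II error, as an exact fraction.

18370873741/30517578125

β = P(fail to reject H₀ | Ha true) = P(K ≤ 12 | p = 4/5), K ~ Binomial(15, 4/5).
Summing C(15,j)·(4/5)^j·(1/5)^{15-j} for j = 0..12 gives 18370873741/30517578125.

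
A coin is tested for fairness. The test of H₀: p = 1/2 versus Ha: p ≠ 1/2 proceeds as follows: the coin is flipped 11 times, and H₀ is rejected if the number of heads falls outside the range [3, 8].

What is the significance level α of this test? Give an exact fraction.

67/1024

The significance level is the null-hypothesis probability of the rejection region {≤2} ∪ {≥9}.
The two tails are symmetric, so α = 2·(1 + 11 + 55)/2^11 = 134/2048 = 67/1024.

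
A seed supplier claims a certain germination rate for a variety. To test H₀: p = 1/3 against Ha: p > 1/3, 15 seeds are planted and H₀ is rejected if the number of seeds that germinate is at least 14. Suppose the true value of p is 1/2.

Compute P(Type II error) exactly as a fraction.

A Type II error is failing to reject when Ha holds: with p = 1/2, β = P(K ≤ 13).
Adding the binomial probabilities P(K=0)+…+P(K=13) at p = 1/2 gives 2047/2048.

2047/2048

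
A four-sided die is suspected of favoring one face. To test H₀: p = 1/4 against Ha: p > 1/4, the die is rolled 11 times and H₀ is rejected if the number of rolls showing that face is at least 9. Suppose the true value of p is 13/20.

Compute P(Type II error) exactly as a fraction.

32762721984671/40960000000000

Under the alternative p = 13/20, X ~ Binomial(11, 13/20); β is the probability the test does not reject, P(X < 9).
Adding the binomial probabilities P(X=0)+…+P(X=8) at p = 13/20 gives 32762721984671/40960000000000.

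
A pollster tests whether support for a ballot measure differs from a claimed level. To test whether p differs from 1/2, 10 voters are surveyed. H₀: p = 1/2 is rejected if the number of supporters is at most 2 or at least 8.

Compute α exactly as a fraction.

7/64

α = P(S ≤ 2 or S ≥ 8 | p = 1/2), S ~ Binomial(10, 1/2).
Each tail has probability (1 + 10 + 45)/1024; doubling gives α = 112/1024 = 7/64.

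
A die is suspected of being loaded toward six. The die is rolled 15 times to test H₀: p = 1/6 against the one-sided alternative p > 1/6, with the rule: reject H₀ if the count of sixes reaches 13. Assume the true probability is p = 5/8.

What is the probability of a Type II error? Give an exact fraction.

Under the alternative p = 5/8, Y ~ Binomial(15, 5/8); β is the probability the test does not reject, P(Y < 13).
Equivalently, β = 1 − P(Y ≥ 13) = 33725631854457/35184372088832.

33725631854457/35184372088832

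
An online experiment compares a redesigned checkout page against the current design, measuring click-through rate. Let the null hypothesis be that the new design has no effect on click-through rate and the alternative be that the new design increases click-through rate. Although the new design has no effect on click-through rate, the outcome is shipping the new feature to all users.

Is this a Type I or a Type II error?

Type I error

'Shipping the new feature to all users' corresponds to rejecting H₀.
H₀ was rejected but H₀ is true — a Type I error (false positive).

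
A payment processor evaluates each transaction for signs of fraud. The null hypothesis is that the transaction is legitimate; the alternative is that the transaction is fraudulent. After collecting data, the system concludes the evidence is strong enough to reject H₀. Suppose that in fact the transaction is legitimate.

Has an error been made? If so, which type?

H₀ was rejected, but H₀ is actually true.
Rejecting a true null hypothesis is a Type I error (false positive).

Type I error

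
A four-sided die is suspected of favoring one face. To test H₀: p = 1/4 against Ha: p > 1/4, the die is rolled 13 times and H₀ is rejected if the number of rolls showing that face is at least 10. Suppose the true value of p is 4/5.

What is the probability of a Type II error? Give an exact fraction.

A Type II error is failing to reject when Ha holds: with p = 4/5, β = P(Y ≤ 9).
Equivalently, β = 1 − P(Y ≥ 10) = 61688401/244140625.

61688401/244140625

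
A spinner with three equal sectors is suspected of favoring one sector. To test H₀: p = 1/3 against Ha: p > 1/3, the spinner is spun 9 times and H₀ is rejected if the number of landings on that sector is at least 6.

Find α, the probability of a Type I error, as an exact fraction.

α = P(reject H₀ | H₀ true) = P(X ≥ 6 | p = 1/3), with X ~ Binomial(9, 1/3).
Summing C(9,j)(1/3)^j(2/3)^{9−j} for j = 6,…,9 gives 835/19683.

835/19683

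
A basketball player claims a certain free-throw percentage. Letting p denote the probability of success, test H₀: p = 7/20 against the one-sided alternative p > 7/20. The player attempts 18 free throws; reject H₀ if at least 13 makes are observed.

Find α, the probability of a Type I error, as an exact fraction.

94232010575926496497/65536000000000000000000

α = P(reject H₀ | H₀ true) = P(K ≥ 13 | p = 7/20), with K ~ Binomial(18, 7/20).
Adding the binomial terms for j = 13 through 18 with p = 7/20 yields 94232010575926496497/65536000000000000000000.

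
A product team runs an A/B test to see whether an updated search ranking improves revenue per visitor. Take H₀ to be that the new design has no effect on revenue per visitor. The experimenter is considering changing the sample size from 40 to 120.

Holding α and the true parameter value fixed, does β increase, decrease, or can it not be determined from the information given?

Increasing n separates the H₀ and Ha sampling distributions, so under Ha fewer outcomes land in the acceptance region.

It decreases.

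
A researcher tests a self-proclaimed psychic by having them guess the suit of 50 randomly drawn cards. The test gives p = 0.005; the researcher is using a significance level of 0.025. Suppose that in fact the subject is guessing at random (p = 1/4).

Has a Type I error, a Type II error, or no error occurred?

The conventional null hypothesis is that the subject is guessing at random (p = 1/4).
Since p = 0.005 < α = 0.025, H₀ is rejected.
H₀ is true (actually the subject is guessing at random (p = 1/4)).
Rejecting a true H₀ is a Type I error.

Type I error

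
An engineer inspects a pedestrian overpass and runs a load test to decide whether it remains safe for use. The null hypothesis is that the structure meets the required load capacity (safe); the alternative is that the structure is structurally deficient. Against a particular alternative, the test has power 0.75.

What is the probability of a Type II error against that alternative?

0.25

Power = 1 − β, so β = 1 − 0.75 = 0.25.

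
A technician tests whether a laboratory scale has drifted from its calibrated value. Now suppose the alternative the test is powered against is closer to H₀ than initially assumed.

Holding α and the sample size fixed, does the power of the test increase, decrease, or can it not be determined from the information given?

It decreases.

A smaller true effect puts the Ha sampling distribution closer to H₀, so more of it falls in the non-rejection region.
Since power = 1 − β and β increases, power decreases.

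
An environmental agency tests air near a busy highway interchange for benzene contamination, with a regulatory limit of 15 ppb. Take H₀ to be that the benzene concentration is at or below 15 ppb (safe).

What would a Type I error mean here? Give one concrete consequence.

A Type I error would mean concluding that the benzene concentration exceeds 15 ppb when in fact the benzene concentration is at or below 15 ppb (safe). Consequence: a clean site is subjected to costly and unnecessary remediation.

A Type I error is rejecting H₀ when H₀ is true.
Here that means declaring the site contaminated and ordering remediation when actually the benzene concentration is at or below 15 ppb (safe).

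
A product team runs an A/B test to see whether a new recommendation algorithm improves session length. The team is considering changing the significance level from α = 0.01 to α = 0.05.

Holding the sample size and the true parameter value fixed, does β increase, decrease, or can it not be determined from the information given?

Relaxing α lowers the evidence threshold; under Ha, outcomes that previously fell short now trigger rejection.

It decreases.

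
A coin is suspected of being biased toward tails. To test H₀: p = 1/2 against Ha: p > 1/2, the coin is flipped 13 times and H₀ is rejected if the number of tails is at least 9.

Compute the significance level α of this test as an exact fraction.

The Type I error probability is α = P(Y ≥ 9) computed under H₀, where Y ~ Binomial(13, 1/2).
That's C(13,9) + C(13,10) + C(13,11) + C(13,12) + C(13,13) over 2^13, i.e. (715 + 286 + 78 + 13 + 1)/8192 = 1093/8192.

1093/8192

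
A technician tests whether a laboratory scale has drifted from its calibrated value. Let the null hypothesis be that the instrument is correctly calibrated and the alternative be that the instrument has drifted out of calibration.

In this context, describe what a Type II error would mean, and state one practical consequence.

A Type II error would mean concluding that the instrument is correctly calibrated (or at least failing to establish that the instrument has drifted out of calibration) when in fact the instrument has drifted out of calibration. Consequence: an out-of-calibration instrument continues producing bad measurements.

A Type II error is failing to reject H₀ when H₀ is false.
Here that means leaving the instrument in service when actually the instrument has drifted out of calibration.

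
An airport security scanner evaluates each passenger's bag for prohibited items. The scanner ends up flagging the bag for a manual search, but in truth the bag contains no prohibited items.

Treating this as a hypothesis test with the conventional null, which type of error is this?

Type I error

The null hypothesis here is that the bag contains no prohibited items.
'Flagging the bag for a manual search' corresponds to rejecting H₀.
H₀ was rejected but H₀ is true — a Type I error (false positive).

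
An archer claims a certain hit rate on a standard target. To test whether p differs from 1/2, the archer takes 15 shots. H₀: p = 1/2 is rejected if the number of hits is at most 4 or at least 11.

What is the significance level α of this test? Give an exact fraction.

The significance level is the null-hypothesis probability of the rejection region {≤4} ∪ {≥11}.
The two tails are symmetric, so α = 2·(1 + 15 + 105 + 455 + 1365)/2^15 = 3882/32768 = 1941/16384.

1941/16384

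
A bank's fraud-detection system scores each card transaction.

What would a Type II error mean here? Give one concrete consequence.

With the conventional null hypothesis that the transaction is legitimate:
A Type II error is failing to reject H₀ when H₀ is false.
Here that means approving the transaction when actually the transaction is fraudulent.

A Type II error would mean concluding that the transaction is legitimate (or at least failing to establish that the transaction is fraudulent) when in fact the transaction is fraudulent. Consequence: a fraudulent charge goes through and the bank absorbs the loss.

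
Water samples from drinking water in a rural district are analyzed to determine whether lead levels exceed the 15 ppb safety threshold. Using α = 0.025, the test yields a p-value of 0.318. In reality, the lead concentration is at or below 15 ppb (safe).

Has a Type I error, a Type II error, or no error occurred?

No error — this is a correct decision.

The conventional null hypothesis is that the lead concentration is at or below 15 ppb (safe).
Since p = 0.318 ≥ α = 0.025, H₀ is not rejected.
H₀ is true (actually the lead concentration is at or below 15 ppb (safe)).
The decision matches the true state — no error.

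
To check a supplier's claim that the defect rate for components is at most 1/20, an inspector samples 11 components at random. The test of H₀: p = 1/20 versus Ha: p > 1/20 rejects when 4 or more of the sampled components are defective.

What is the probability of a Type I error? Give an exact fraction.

7947524659/5120000000000

α = P(reject H₀ | H₀ true) = P(Y ≥ 4 | p = 1/20), Y ~ Binomial(11, 1/20).
Computing the lower-tail complement: 1 − 5112052475341/5120000000000 = 7947524659/5120000000000.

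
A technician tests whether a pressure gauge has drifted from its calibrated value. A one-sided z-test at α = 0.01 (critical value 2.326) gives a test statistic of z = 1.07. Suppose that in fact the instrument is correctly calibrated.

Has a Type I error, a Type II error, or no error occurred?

No error (correct decision).

The conventional null hypothesis is that the instrument is correctly calibrated.
Since z = 1.07 ≤ z* = 2.326, H₀ is not rejected.
H₀ is true (actually the instrument is correctly calibrated).
The decision matches the true state — no error.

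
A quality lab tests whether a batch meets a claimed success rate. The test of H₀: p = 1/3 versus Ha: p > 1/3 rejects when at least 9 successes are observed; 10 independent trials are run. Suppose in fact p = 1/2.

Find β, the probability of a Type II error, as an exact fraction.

A Type II error is failing to reject when Ha holds: with p = 1/2, β = P(Y ≤ 8).
Summing C(10,j)·(1/2)^j·(1/2)^{10-j} for j = 0..8 gives 1013/1024.

1013/1024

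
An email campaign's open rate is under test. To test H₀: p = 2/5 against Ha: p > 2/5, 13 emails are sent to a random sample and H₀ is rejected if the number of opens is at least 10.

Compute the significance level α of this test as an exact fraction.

The Type I error probability is α = P(S ≥ 10) computed under H₀, where S ~ Binomial(13, 2/5).
Adding the binomial terms for j = 10 through 13 with p = 2/5 yields 1902592/244140625.

1902592/244140625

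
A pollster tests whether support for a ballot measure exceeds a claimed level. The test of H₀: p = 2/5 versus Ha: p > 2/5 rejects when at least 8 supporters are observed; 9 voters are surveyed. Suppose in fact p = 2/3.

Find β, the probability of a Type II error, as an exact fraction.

16867/19683

Under the alternative p = 2/3, K ~ Binomial(9, 2/3); β is the probability the test does not reject, P(K < 8).
Adding the binomial probabilities P(K=0)+…+P(K=7) at p = 2/3 gives 16867/19683.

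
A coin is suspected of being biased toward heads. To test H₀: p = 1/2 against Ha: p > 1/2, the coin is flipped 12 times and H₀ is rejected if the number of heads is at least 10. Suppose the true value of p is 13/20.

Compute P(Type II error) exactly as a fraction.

A Type II error is failing to reject when Ha holds: with p = 13/20, β = P(S ≤ 9).
Summing C(12,j)·(13/20)^j·(7/20)^{12-j} for j = 0..9 gives 695265215827749/819200000000000.

695265215827749/819200000000000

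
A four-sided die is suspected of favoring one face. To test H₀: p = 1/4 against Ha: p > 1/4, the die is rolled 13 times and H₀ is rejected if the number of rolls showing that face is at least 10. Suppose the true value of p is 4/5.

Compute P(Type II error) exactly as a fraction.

61688401/244140625

β = P(fail to reject H₀ | Ha true) = P(S ≤ 9 | p = 4/5), S ~ Binomial(13, 4/5).
Summing C(13,j)·(4/5)^j·(1/5)^{13-j} for j = 0..9 gives 61688401/244140625.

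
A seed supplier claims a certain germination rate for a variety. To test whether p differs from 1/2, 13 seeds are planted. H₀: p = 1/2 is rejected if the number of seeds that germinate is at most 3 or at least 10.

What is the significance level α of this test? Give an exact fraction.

189/2048

α = P(X ≤ 3 or X ≥ 10 | p = 1/2), X ~ Binomial(13, 1/2).
By symmetry, α = 2·P(X ≤ 3) = 2·(1 + 13 + 78 + 286)/8192 = 756/8192 = 189/2048.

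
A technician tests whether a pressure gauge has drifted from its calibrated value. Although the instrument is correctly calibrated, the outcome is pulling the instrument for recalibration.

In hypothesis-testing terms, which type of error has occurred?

Type I error

The null hypothesis here is that the instrument is correctly calibrated.
'Pulling the instrument for recalibration' corresponds to rejecting H₀.
H₀ was rejected but H₀ is true — a Type I error (false positive).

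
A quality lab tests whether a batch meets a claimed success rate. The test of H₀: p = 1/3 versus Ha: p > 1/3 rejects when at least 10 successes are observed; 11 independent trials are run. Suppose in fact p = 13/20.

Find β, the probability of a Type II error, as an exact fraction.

Under the alternative p = 13/20, K ~ Binomial(11, 13/20); β is the probability the test does not reject, P(K < 10).
Adding the binomial probabilities P(K=0)+…+P(K=9) at p = 13/20 gives 19239273573359/20480000000000.

19239273573359/20480000000000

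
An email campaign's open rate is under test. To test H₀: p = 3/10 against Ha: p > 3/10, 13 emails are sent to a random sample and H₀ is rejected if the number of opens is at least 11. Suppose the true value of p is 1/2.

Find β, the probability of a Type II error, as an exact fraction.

2025/2048

A Type II error is failing to reject when Ha holds: with p = 1/2, β = P(K ≤ 10).
Equivalently, β = 1 − P(K ≥ 11) = 2025/2048.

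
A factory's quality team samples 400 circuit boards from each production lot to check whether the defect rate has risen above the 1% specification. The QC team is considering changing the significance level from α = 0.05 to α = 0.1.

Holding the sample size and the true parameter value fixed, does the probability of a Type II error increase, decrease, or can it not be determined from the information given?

It decreases.

With a larger α the critical value moves toward the center, so more of the Ha sampling distribution lies in the rejection region.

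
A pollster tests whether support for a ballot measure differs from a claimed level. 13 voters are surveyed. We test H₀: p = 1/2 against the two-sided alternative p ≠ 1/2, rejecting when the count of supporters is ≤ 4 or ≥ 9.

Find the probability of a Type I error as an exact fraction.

1093/4096

α = P(Y ≤ 4 or Y ≥ 9 | p = 1/2), Y ~ Binomial(13, 1/2).
The two tails are symmetric, so α = 2·(1 + 13 + 78 + 286 + 715)/2^13 = 2186/8192 = 1093/4096.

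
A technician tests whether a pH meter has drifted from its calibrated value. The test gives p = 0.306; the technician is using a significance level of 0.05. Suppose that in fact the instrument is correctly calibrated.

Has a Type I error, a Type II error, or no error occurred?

The conventional null hypothesis is that the instrument is correctly calibrated.
Since p = 0.306 ≥ α = 0.05, H₀ is not rejected.
H₀ is true (actually the instrument is correctly calibrated).
The decision matches the true state — no error.

Neither — the decision is correct.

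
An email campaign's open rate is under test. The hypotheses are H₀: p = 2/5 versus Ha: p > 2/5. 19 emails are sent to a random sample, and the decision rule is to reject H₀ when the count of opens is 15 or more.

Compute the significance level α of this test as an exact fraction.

2443902976/3814697265625

α = P(reject H₀ | H₀ true) = P(K ≥ 15 | p = 2/5), with K ~ Binomial(19, 2/5).
Adding the binomial terms for j = 15 through 19 with p = 2/5 yields 2443902976/3814697265625.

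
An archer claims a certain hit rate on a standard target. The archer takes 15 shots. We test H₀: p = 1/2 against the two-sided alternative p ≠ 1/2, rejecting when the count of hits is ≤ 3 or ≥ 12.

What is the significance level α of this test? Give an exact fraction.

The significance level is the null-hypothesis probability of the rejection region {≤3} ∪ {≥12}.
Each tail has probability (1 + 15 + 105 + 455)/32768; doubling gives α = 1152/32768 = 9/256.

9/256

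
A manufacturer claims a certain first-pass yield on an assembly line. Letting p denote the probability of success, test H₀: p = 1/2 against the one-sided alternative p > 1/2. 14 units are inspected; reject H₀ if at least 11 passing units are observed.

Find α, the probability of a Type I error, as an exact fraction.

α = P(reject H₀ | H₀ true) = P(Y ≥ 11 | p = 1/2), with Y ~ Binomial(14, 1/2).
P(Y ≥ 11) = [C(14,11) + C(14,12) + C(14,13) + C(14,14)] / 2^14 = (364 + 91 + 14 + 1) / 16384 = 470/16384 = 235/8192.

235/8192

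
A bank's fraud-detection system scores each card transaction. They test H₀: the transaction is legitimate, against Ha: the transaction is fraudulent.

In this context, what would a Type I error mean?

A Type I error would mean concluding that the transaction is fraudulent when in fact the transaction is legitimate.

A Type I error is rejecting H₀ when H₀ is true.
Here that means blocking the transaction and freezing the card when actually the transaction is legitimate.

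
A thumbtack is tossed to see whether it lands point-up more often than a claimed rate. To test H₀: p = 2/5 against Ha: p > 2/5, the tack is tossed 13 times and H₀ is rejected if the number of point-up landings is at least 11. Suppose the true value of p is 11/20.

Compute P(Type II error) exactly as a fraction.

A Type II error is failing to reject when Ha holds: with p = 11/20, β = P(K ≤ 10).
Summing C(13,j)·(11/20)^j·(9/20)^{13-j} for j = 0..10 gives 39857841016429707/40960000000000000.

39857841016429707/40960000000000000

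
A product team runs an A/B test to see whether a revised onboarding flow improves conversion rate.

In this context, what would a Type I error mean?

A Type I error would mean concluding that the new design increases conversion rate when in fact the new design has no effect on conversion rate.

With the conventional null hypothesis that the new design has no effect on conversion rate:
A Type I error is rejecting H₀ when H₀ is true.
Here that means shipping the new feature to all users when actually the new design has no effect on conversion rate.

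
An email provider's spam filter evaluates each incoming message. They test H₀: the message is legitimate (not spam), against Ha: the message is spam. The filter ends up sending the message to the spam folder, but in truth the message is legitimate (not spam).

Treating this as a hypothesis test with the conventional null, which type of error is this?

'Sending the message to the spam folder' corresponds to rejecting H₀.
H₀ was rejected but H₀ is true — a Type I error (false positive).

Type I error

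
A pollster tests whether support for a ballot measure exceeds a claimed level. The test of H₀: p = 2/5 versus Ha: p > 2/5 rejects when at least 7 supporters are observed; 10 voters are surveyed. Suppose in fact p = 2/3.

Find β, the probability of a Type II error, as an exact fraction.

β = P(fail to reject H₀ | Ha true) = P(Y ≤ 6 | p = 2/3), Y ~ Binomial(10, 2/3).
Adding the binomial probabilities P(Y=0)+…+P(Y=6) at p = 2/3 gives 8675/19683.

8675/19683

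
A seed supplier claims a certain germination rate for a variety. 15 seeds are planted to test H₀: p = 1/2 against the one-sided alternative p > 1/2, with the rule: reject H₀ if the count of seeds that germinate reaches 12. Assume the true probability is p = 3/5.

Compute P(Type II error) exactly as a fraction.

A Type II error is failing to reject when Ha holds: with p = 3/5, β = P(X ≤ 11).
Equivalently, β = 1 − P(X ≥ 12) = 27755679248/30517578125.

27755679248/30517578125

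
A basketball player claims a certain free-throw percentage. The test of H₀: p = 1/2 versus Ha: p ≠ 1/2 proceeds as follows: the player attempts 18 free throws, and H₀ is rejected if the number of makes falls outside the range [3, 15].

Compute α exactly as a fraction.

43/32768

Under H₀, X ~ Binomial(18, 1/2); α is the probability of landing in either tail, P(X ≤ 2) + P(X ≥ 16).
By symmetry, α = 2·P(X ≤ 2) = 2·(1 + 18 + 153)/262144 = 344/262144 = 43/32768.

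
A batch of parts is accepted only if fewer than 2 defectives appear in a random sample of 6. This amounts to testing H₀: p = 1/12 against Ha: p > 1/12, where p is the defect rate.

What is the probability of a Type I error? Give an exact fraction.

248117/2985984

α = P(reject H₀ | H₀ true) = P(K ≥ 2 | p = 1/12), K ~ Binomial(6, 1/12).
Via the complement, α = 1 − Σ_{j=0}^{1} C(6,j)(1/12)^j(11/12)^{6-j} = 248117/2985984.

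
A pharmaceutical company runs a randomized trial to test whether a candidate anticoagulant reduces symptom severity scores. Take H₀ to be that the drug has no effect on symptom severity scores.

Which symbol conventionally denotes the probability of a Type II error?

P(Type II error) = P(fail to reject H₀ | H₀ false) = β.

β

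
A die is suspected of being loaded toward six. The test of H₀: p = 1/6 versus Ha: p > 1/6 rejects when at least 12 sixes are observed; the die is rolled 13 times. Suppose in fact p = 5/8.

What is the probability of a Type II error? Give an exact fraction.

Under the alternative p = 5/8, Y ~ Binomial(13, 5/8); β is the probability the test does not reject, P(Y < 12).
Summing C(13,j)·(5/8)^j·(3/8)^{13-j} for j = 0..11 gives 134753406597/137438953472.

134753406597/137438953472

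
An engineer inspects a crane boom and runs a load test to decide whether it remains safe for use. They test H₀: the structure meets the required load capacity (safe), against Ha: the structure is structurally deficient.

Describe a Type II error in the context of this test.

A Type II error is failing to reject H₀ when H₀ is false.
Here that means keeping the structure open when actually the structure is structurally deficient.

A Type II error would mean concluding that the structure meets the required load capacity (safe) (or at least failing to establish that the structure is structurally deficient) when in fact the structure is structurally deficient.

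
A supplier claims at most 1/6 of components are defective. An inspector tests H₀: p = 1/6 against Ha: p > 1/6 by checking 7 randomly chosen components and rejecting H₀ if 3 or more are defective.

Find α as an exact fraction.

331/3456

The significance level is the probability, assuming p = 1/6, of seeing 3 or more defectives in 7 draws.
Computing the lower-tail complement: 1 − 3125/3456 = 331/3456.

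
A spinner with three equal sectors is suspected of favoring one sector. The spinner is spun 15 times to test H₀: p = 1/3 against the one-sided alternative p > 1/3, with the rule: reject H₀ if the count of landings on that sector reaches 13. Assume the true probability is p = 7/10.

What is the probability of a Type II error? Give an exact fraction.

873172285377237/1000000000000000

Under the alternative p = 7/10, K ~ Binomial(15, 7/10); β is the probability the test does not reject, P(K < 13).
Equivalently, β = 1 − P(K ≥ 13) = 873172285377237/1000000000000000.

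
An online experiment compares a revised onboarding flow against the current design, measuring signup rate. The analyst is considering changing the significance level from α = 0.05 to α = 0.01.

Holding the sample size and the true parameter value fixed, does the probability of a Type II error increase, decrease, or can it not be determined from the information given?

Lowering α raises the bar for rejection; under Ha, the test now fails to reject on outcomes it previously would have rejected.

It increases.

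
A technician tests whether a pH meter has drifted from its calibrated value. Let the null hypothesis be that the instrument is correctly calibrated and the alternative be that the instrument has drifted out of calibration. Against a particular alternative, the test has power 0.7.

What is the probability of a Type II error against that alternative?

0.3

Power = 1 − β, so β = 1 − 0.7 = 0.3.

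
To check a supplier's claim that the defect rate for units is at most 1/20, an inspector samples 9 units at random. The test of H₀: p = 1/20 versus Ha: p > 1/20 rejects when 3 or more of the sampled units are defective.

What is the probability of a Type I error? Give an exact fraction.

Under H₀, K ~ Binomial(9, 1/20); the Type I error rate is P(K ≥ 3).
Computing the lower-tail complement: 1 − 63464893469/64000000000 = 535106531/64000000000.

535106531/64000000000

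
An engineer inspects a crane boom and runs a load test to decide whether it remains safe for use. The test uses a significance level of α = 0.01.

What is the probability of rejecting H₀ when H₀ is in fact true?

The significance level α is, by definition, the probability of a Type I error — P(reject H₀ | H₀ true).

0.01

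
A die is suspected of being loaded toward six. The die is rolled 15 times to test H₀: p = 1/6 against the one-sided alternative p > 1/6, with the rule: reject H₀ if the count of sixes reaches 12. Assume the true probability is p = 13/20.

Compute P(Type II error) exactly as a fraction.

A Type II error is failing to reject when Ha holds: with p = 13/20, β = P(S ≤ 11).
Equivalently, β = 1 − P(S ≥ 12) = 6777270377107586237/8192000000000000000.

6777270377107586237/8192000000000000000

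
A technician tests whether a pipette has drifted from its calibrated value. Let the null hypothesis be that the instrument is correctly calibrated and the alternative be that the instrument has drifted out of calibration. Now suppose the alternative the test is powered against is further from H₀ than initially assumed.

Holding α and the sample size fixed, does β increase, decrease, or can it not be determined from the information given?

A bigger departure from H₀ is easier for the test to detect, so it fails to reject less often.

It decreases.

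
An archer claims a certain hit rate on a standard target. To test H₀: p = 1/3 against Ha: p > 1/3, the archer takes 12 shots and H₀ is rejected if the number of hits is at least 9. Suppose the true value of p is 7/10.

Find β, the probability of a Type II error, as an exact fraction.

β = P(fail to reject H₀ | Ha true) = P(Y ≤ 8 | p = 7/10), Y ~ Binomial(12, 7/10).
Adding the binomial probabilities P(Y=0)+…+P(Y=8) at p = 7/10 gives 101496845313/200000000000.

101496845313/200000000000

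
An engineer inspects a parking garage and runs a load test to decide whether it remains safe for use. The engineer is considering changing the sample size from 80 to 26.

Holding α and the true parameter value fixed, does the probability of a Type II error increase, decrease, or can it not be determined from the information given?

With less data the test statistic is noisier; under Ha, more outcomes land inside the acceptance region.

It increases.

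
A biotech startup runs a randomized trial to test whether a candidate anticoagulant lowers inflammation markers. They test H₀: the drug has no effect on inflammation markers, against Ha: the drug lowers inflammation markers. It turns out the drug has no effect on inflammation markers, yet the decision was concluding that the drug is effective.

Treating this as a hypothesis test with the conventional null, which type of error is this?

'Concluding that the drug is effective' corresponds to rejecting H₀.
H₀ was rejected but H₀ is true — a Type I error (false positive).

Type I error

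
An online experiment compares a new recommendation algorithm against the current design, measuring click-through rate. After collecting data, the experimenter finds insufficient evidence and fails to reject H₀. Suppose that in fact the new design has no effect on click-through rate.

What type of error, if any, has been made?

No error — this is a correct decision.

The conventional null hypothesis here is that the new design has no effect on click-through rate.
The test retained a true H₀ — the decision matches the true state.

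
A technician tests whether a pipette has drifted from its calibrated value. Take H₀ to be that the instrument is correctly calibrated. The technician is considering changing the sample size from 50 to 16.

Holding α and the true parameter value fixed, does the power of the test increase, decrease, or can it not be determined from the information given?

Reducing n widens both sampling distributions, so the test has less ability to distinguish Ha from H₀.
Since power = 1 − β and β increases, power decreases.

It decreases.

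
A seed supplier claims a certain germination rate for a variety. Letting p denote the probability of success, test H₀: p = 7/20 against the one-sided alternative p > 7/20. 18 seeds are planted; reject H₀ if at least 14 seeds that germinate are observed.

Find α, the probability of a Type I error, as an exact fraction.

Under H₀, Y ~ Binomial(18, 7/20), and α = P(Y ≥ 14).
Summing C(18,j)(7/20)^j(13/20)^{18−j} for j = 14,…,18 gives 3435049976681085371/13107200000000000000000.

3435049976681085371/13107200000000000000000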